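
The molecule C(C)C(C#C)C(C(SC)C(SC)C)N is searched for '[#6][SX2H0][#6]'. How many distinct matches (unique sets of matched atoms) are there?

2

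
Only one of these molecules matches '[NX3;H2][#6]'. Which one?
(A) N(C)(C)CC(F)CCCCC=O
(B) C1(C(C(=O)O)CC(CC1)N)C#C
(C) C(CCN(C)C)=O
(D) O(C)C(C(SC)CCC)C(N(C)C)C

[NX3;H2][#6] describes a trivalent nitrogen with two H attached to carbon (a primary amine).
(A) has a dimethylamino group (-N(CH3)2) but the nitrogen has H0, not H2.
(B) contains a primary amino group (-NH2), which satisfies every atom and bond constraint.
(C) has a dimethylamino group (-N(CH3)2) but the nitrogen has H0, not H2.
(D) has a dimethylamino group (-N(CH3)2) but the nitrogen has H0, not H2.
So the answer is (B).

B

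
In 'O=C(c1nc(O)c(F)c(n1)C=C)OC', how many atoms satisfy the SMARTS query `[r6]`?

Check the 14 heavy atoms by environment: 2× n (aromatic, in 6-ring) → match; 4× c (aromatic, in 6-ring) → match; 3× O (acyclic) → no; 1× F (acyclic) → no; 4× C (acyclic) → no.
Summing the matching environments: 2 + 4 = 6 matching atoms.

6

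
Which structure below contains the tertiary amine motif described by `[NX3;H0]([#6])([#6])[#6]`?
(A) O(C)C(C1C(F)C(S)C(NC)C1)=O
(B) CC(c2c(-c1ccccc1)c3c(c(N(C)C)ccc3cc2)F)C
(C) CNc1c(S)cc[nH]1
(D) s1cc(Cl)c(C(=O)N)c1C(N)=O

[NX3;H0]([#6])([#6])[#6] describes a trivalent nitrogen with no H, bonded to three carbons (a tertiary amine).
(A) has an N-methylamino group (-NHCH3) but the nitrogen still has one H (H1), not H0.
(B) contains a dimethylamino group (-N(CH3)2), which satisfies every atom and bond constraint.
(C) has an N-methylamino group (-NHCH3) but the nitrogen still has one H (H1), not H0.
(D) has a primary amide (-C(=O)NH2) but the amide nitrogen has H2 and only one carbon neighbour.
So the answer is (B).

B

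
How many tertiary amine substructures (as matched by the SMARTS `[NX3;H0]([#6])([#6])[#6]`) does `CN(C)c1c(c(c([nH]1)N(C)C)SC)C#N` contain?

[NX3;H0]([#6])([#6])[#6] is the SMARTS for a tertiary amine: a trivalent nitrogen with no H, bonded to three carbons.
The molecule carries 2 separate instances of a dimethylamino group (-N(CH3)2) meeting every constraint; each maps to a distinct set of atoms, giving 2 matches.

2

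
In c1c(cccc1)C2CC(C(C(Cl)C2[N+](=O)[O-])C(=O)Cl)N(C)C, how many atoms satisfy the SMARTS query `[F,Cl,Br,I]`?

2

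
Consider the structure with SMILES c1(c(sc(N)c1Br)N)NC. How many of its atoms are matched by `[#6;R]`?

4

The query [#6;R] means: carbon that is part of a ring.
Check the 10 heavy atoms by environment: 1× s (aromatic, in 5-ring) → no; 4× c (aromatic, in 5-ring) → match; 3× N (acyclic) → no; 1× Br (acyclic) → no; 1× C (acyclic) → no.
That gives 4 matching atoms.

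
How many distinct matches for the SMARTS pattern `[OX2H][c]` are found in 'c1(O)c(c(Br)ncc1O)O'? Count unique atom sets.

3

[OX2H][c] is the SMARTS for a phenol: a hydroxyl oxygen attached to an aromatic carbon.
The molecule carries 3 separate instances of a hydroxyl group (-OH) meeting every constraint; each maps to a distinct set of atoms, giving 3 matches.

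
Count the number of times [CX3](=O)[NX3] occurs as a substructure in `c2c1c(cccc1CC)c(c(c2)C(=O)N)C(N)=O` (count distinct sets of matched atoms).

[CX3](=O)[NX3] is the SMARTS for an amide: a carbonyl carbon bonded to a trivalent nitrogen.
The molecule carries 2 separate instances of a primary amide (-C(=O)NH2) meeting every constraint; each maps to a distinct set of atoms, giving 2 matches.

2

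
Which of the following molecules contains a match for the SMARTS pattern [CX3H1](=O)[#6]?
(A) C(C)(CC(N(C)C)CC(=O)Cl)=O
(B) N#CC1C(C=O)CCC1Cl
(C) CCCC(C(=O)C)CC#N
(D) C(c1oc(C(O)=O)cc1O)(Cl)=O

[CX3H1](=O)[#6] describes an sp2 carbon with one H, double-bonded to O and single-bonded to carbon (an aldehyde).
(A) has an acetyl/ketone group (-C(=O)CH3) but the carbonyl carbon has H0 (two carbon neighbours), not H1.
(B) contains an aldehyde (-CHO), which satisfies every atom and bond constraint.
(C) has an acetyl/ketone group (-C(=O)CH3) but the carbonyl carbon has H0 (two carbon neighbours), not H1.
(D) has a carboxylic acid group (-C(=O)OH) but the carbonyl carbon has H0 and is bonded to O, not H1.
So the answer is (B).

B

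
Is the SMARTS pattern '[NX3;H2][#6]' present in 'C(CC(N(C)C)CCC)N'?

Yes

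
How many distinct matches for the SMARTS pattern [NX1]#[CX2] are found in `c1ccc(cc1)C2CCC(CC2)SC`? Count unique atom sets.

[NX1]#[CX2] is the SMARTS for a nitrile: a nitrogen triple-bonded to a two-connected carbon.
No fragment in the molecule satisfies every constraint, giving 0 matches.

0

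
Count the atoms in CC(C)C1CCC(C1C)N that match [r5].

5

The query [r5] means: r5 matches atoms in a five-membered ring.
Check the 10 heavy atoms by environment: 5× C (in 5-ring) → match; 4× C (acyclic) → no; 1× N (acyclic) → no.
That gives 5 matching atoms.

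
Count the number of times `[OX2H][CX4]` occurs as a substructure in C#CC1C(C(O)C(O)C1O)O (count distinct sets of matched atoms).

4

[OX2H][CX4] is the SMARTS for an aliphatic alcohol: a hydroxyl oxygen bound to an sp3 (X4) carbon.
The molecule carries 4 separate instances of a hydroxyl group (-OH) meeting every constraint; each maps to a distinct set of atoms, giving 4 matches.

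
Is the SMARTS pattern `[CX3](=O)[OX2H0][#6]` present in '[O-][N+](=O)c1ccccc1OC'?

No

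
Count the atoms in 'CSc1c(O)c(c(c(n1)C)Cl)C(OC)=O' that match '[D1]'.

The query [D1] means: atom with exactly one heavy-atom neighbour (degree 1).
Check the 15 heavy atoms by environment: 1× n (aromatic, D2) → no; 5× c (aromatic, D3) → no; 2× O (D1) → match; 3× C (D1) → match; 1× C (D3) → no; 1× O (D2) → no; 1× S (D2) → no; 1× Cl (D1) → match.
Summing the matching environments: 2 + 3 + 1 = 6 matching atoms.

6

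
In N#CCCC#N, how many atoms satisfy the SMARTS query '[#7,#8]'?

2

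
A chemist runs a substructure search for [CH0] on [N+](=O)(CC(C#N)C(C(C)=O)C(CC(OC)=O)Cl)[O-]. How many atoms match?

3

The query [CH0] means: aliphatic carbon with no attached hydrogen.
Check the 18 heavy atoms by environment: 2× C (H2) → no; 3× C (H1) → no; 3× C (H0) → match; 4× O (H0) → no; 2× C (H3) → no; 1× Cl (H0) → no; 1× N (charge +1, H0) → no; 1× O (charge -1, H0) → no; 1× N (H0) → no.
That gives 3 matching atoms.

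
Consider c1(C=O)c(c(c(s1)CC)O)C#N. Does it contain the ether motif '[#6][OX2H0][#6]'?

No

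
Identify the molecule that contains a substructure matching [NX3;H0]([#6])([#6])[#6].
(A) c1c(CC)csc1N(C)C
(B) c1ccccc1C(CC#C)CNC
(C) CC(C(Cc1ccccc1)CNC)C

[NX3;H0]([#6])([#6])[#6] describes a trivalent nitrogen with no H, bonded to three carbons (a tertiary amine).
(A) contains a dimethylamino group (-N(CH3)2), which satisfies every atom and bond constraint.
(B) has an N-methylamino group (-NHCH3) but the nitrogen still has one H (H1), not H0.
(C) has an N-methylamino group (-NHCH3) but the nitrogen still has one H (H1), not H0.
So the answer is (A).

A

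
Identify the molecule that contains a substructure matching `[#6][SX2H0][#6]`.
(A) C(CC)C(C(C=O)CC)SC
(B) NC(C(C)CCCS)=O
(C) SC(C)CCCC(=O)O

A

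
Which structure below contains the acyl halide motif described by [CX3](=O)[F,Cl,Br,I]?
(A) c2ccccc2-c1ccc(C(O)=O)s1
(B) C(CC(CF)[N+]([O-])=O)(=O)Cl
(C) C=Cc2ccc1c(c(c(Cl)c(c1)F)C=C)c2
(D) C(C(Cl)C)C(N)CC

[CX3](=O)[F,Cl,Br,I] describes a carbonyl carbon bonded to a halogen (an acyl halide).
(A) has a carboxylic acid group (-C(=O)OH) but the carbonyl is bonded to -OH, not to a halogen.
(B) contains an acyl chloride (-C(=O)Cl), which satisfies every atom and bond constraint.
(C) has a chloro substituent but the Cl is not on a carbonyl carbon.
(D) has a chloro substituent but the Cl is not on a carbonyl carbon.
So the answer is (B).

B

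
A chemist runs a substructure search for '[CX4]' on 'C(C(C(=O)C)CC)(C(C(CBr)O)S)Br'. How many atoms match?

The query [CX4] means: C with X4: aliphatic carbon with exactly 4 total connections (bonds + H).
Check the 14 heavy atoms by environment: 8× C (X4) → match; 1× C (X3) → no; 1× O (X1) → no; 1× S (X2) → no; 2× Br (X1) → no; 1× O (X2) → no.
That gives 8 matching atoms.

8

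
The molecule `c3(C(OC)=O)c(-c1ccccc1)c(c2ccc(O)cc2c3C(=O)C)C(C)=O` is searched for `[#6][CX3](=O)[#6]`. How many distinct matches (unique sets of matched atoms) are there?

[#6][CX3](=O)[#6] is the SMARTS for a ketone: a carbonyl carbon (no H) flanked by two carbons.
The molecule carries 2 separate instances of an acetyl/ketone group (-C(=O)CH3) meeting every constraint; each maps to a distinct set of atoms, giving 2 matches.

2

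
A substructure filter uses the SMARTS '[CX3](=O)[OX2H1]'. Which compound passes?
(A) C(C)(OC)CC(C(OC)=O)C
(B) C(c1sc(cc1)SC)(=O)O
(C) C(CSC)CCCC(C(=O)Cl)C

B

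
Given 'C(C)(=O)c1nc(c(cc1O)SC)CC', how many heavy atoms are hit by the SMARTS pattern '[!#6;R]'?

The query [!#6;R] means: non-carbon atom that is part of a ring.
Check the 14 heavy atoms by environment: 1× n (aromatic, in 6-ring) → match; 5× c (aromatic, in 6-ring) → no; 5× C (acyclic) → no; 2× O (acyclic) → no; 1× S (acyclic) → no.
That gives 1 matching atom.

1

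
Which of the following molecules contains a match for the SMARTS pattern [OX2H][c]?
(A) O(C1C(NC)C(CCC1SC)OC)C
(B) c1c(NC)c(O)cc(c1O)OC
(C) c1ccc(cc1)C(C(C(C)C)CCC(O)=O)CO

B

[OX2H][c] describes a hydroxyl oxygen attached to an aromatic carbon (a phenol).
(A) has a methoxy ether (-OCH3) but the oxygen has H0, not H1.
(B) contains a hydroxyl group (-OH), which satisfies every atom and bond constraint.
(C) has a hydroxyl group (-OH) but the -OH is on an aliphatic carbon, not an aromatic c.
So the answer is (B).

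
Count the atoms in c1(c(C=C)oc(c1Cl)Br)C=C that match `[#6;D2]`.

2

The query [#6;D2] means: any carbon bonded to exactly two heavy atoms.
Check the 11 heavy atoms by environment: 1× o (aromatic, D2) → no; 4× c (aromatic, D3) → no; 1× Cl (D1) → no; 1× Br (D1) → no; 2× C (D2) → match; 2× C (D1) → no.
That gives 2 matching atoms.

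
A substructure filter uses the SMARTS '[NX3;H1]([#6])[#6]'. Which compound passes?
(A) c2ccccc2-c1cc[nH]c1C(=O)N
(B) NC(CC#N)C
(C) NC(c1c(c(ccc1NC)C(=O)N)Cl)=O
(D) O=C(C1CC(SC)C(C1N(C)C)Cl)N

C

[NX3;H1]([#6])[#6] describes a trivalent nitrogen with one H, bonded to two carbons (a secondary amine).
(A) has a primary amide (-C(=O)NH2) but the -C(=O)NH2 nitrogen has H2, not H1.
(B) has a primary amino group (-NH2) but the nitrogen has H2 and only one carbon neighbour.
(C) contains an N-methylamino group (-NHCH3), which satisfies every atom and bond constraint.
(D) has a dimethylamino group (-N(CH3)2) but the nitrogen has H0, not H1.
So the answer is (C).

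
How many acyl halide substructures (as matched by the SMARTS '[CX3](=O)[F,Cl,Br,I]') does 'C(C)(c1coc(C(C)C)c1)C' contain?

[CX3](=O)[F,Cl,Br,I] is the SMARTS for an acyl halide: a carbonyl carbon bonded to a halogen.
No fragment in the molecule satisfies every constraint, giving 0 matches.

0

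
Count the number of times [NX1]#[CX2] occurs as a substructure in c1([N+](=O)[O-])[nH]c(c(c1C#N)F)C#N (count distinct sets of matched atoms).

2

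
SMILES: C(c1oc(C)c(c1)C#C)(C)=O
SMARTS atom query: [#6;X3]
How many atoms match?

5

Check the 11 heavy atoms by environment: 1× o (aromatic, X2) → no; 4× c (aromatic, X3) → match; 2× C (X2) → no; 1× C (X3) → match; 1× O (X1) → no; 2× C (X4) → no.
Summing the matching environments: 4 + 1 = 5 matching atoms.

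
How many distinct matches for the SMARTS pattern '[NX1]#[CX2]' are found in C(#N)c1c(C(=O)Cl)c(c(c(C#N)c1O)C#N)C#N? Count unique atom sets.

[NX1]#[CX2] is the SMARTS for a nitrile: a nitrogen triple-bonded to a two-connected carbon.
The molecule carries 4 separate instances of a nitrile (-C#N) meeting every constraint; each maps to a distinct set of atoms, giving 4 matches.

4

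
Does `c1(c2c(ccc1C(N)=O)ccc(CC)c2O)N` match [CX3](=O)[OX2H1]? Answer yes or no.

The pattern [CX3](=O)[OX2H1] describes an sp2 carbon double-bonded to O and single-bonded to an -OH oxygen — a carboxylic acid.
The closest candidate here is a primary amide (-C(=O)NH2), but the carbonyl is bonded to N, not to an -OH oxygen. No other fragment satisfies the full query, so there is no match.

No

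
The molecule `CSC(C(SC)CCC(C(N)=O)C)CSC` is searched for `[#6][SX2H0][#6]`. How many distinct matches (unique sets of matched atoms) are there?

[#6][SX2H0][#6] is the SMARTS for a thioether: an aliphatic sulfur bridging two carbons with no H on the sulfur.
The molecule carries 3 separate instances of a methylthio ether (-SCH3) meeting every constraint; each maps to a distinct set of atoms, giving 3 matches.

3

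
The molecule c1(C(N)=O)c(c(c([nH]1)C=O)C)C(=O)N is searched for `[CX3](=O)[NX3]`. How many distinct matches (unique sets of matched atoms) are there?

[CX3](=O)[NX3] is the SMARTS for an amide: a carbonyl carbon bonded to a trivalent nitrogen.
The molecule carries 2 separate instances of a primary amide (-C(=O)NH2) meeting every constraint; each maps to a distinct set of atoms, giving 2 matches.

2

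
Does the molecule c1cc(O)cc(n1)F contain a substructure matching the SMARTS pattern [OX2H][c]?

The pattern [OX2H][c] describes a hydroxyl oxygen attached to an aromatic carbon — a phenol.
The molecule carries a hydroxyl group (-OH), whose atoms satisfy every constraint of the query, so the pattern matches.

Yes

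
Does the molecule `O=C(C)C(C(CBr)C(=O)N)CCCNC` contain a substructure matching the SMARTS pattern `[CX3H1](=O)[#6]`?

The pattern [CX3H1](=O)[#6] describes an sp2 carbon with one H, double-bonded to O and single-bonded to carbon — an aldehyde.
The closest candidate here is an acetyl/ketone group (-C(=O)CH3), but the carbonyl carbon has H0 (two carbon neighbours), not H1. No other fragment satisfies the full query, so there is no match.

No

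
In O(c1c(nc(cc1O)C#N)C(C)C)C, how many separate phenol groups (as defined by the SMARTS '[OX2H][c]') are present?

1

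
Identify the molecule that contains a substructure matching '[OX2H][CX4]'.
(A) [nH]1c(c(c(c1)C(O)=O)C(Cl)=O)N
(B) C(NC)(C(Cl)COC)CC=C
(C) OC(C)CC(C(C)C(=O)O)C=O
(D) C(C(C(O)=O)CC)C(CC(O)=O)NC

C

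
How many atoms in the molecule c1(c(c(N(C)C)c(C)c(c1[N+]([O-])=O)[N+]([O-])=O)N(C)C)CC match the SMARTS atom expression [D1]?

The query [D1] means: atom with exactly one heavy-atom neighbour (degree 1).
Check the 21 heavy atoms by environment: 6× c (aromatic, D3) → no; 1× C (D2) → no; 6× C (D1) → match; 2× N (D3) → no; 2× N (charge +1, D3) → no; 2× O (charge -1, D1) → match; 2× O (D1) → match.
Summing the matching environments: 6 + 2 + 2 = 10 matching atoms.

10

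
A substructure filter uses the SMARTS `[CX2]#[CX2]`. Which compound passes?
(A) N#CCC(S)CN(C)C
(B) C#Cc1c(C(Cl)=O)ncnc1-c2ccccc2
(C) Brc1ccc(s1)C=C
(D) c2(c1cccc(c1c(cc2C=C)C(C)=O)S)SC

[CX2]#[CX2] describes a carbon-carbon triple bond (an alkyne).
(A) has a nitrile (-C#N) but the triple bond is C#N, not C#C.
(B) contains an ethynyl group (-C#CH), which satisfies every atom and bond constraint.
(C) has a vinyl group (-CH=CH2) but the C=C is a double bond; both carbons are CX3, not CX2.
(D) has a vinyl group (-CH=CH2) but the C=C is a double bond; both carbons are CX3, not CX2.
So the answer is (B).

B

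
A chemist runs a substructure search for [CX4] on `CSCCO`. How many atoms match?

3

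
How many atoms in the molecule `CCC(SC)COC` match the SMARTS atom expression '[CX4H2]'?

2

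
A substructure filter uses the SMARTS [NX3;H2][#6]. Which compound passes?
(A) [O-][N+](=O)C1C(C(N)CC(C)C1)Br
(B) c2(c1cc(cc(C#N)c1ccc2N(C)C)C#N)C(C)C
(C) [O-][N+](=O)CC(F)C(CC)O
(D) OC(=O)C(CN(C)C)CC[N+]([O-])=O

A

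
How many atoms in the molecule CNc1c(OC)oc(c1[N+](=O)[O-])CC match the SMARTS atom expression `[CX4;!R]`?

4

The query [CX4;!R] means: aliphatic carbon with four total connections, not in a ring.
Check the 14 heavy atoms by environment: 1× o (aromatic, X2, in 5-ring) → no; 4× c (aromatic, X3, in 5-ring) → no; 1× O (X2, acyclic) → no; 4× C (X4, acyclic) → match; 1× N (charge +1, X3, acyclic) → no; 1× O (charge -1, X1, acyclic) → no; 1× O (X1, acyclic) → no; 1× N (X3, acyclic) → no.
That gives 4 matching atoms.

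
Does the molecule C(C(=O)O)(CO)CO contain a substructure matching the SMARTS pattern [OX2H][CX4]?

Yes

The pattern [OX2H][CX4] describes a hydroxyl oxygen bound to an sp3 (X4) carbon — an aliphatic alcohol.
The molecule carries a hydroxyl group (-OH), whose atoms satisfy every constraint of the query, so the pattern matches.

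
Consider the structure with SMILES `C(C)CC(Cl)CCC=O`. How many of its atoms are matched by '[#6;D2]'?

Check the 9 heavy atoms by environment: 5× C (D2) → match; 1× C (D3) → no; 1× C (D1) → no; 1× Cl (D1) → no; 1× O (D1) → no.
That gives 5 matching atoms.

5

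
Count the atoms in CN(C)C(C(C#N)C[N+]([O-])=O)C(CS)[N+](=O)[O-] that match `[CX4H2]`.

2

The query [CX4H2] means: sp3 carbon (X4) with exactly two hydrogens.
Check the 17 heavy atoms by environment: 2× C (H2, X4) → match; 3× C (H1, X4) → no; 2× N (charge +1, H0, X3) → no; 2× O (charge -1, H0, X1) → no; 2× O (H0, X1) → no; 1× C (H0, X2) → no; 1× N (H0, X1) → no; 1× S (H1, X2) → no; 1× N (H0, X3) → no; 2× C (H3, X4) → no.
That gives 2 matching atoms.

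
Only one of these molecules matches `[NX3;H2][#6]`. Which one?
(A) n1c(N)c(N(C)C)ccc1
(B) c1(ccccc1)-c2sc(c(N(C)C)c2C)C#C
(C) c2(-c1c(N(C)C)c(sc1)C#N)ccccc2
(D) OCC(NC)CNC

[NX3;H2][#6] describes a trivalent nitrogen with two H attached to carbon (a primary amine).
(A) contains a primary amino group (-NH2), which satisfies every atom and bond constraint.
(B) has a dimethylamino group (-N(CH3)2) but the nitrogen has H0, not H2.
(C) has a dimethylamino group (-N(CH3)2) but the nitrogen has H0, not H2.
(D) has an N-methylamino group (-NHCH3) but the nitrogen bears two carbons and only one H (H1), not H2.
So the answer is (A).

A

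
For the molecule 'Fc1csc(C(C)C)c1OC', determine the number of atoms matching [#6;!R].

4

The query [#6;!R] means: carbon not in any ring.
Check the 11 heavy atoms by environment: 1× s (aromatic, in 5-ring) → no; 4× c (aromatic, in 5-ring) → no; 1× F (acyclic) → no; 4× C (acyclic) → match; 1× O (acyclic) → no.
That gives 4 matching atoms.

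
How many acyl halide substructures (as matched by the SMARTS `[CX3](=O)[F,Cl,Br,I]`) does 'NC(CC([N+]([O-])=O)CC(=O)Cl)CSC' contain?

1

[CX3](=O)[F,Cl,Br,I] is the SMARTS for an acyl halide: a carbonyl carbon bonded to a halogen.
Exactly one fragment in the molecule meets all constraints, giving 1 match.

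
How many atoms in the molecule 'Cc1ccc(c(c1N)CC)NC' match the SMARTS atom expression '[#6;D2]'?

3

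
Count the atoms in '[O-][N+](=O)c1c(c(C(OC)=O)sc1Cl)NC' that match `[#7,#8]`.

6

The query [#7,#8] means: nitrogen or oxygen (comma = OR).
Check the 15 heavy atoms by environment: 1× s (aromatic) → no; 4× c (aromatic) → no; 1× N (charge +1) → match; 1× O (charge -1) → match; 3× O → match; 1× Cl → no; 3× C → no; 1× N → match.
Summing the matching environments: 1 + 1 + 3 + 1 = 6 matching atoms.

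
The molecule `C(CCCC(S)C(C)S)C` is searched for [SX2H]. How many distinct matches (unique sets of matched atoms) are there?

2

[SX2H] is the SMARTS for a thiol: an aliphatic sulfur with two connections, one being H.
The molecule carries 2 separate instances of a thiol (-SH) meeting every constraint; each maps to a distinct set of atoms, giving 2 matches.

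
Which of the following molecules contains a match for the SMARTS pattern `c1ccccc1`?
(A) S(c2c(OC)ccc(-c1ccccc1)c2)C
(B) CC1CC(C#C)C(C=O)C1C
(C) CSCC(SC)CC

A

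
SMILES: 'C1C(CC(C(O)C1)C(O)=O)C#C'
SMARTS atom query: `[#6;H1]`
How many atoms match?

The query [#6;H1] means: any carbon bearing exactly one hydrogen.
Check the 12 heavy atoms by environment: 3× C (H2) → no; 4× C (H1) → match; 2× C (H0) → no; 1× O (H0) → no; 2× O (H1) → no.
That gives 4 matching atoms.

4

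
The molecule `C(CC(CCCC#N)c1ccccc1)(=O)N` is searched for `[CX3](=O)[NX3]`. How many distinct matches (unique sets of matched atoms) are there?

1

[CX3](=O)[NX3] is the SMARTS for an amide: a carbonyl carbon bonded to a trivalent nitrogen.
Exactly one fragment in the molecule meets all constraints, giving 1 match.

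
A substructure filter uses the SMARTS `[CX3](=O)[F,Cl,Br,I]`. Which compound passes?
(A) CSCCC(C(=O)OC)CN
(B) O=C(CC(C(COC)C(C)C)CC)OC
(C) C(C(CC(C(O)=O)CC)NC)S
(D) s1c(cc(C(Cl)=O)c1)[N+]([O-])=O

[CX3](=O)[F,Cl,Br,I] describes a carbonyl carbon bonded to a halogen (an acyl halide).
(A) has a methyl-ester group (-C(=O)OCH3) but the carbonyl is bonded to -O-C, not to a halogen.
(B) has a methyl-ester group (-C(=O)OCH3) but the carbonyl is bonded to -O-C, not to a halogen.
(C) has a carboxylic acid group (-C(=O)OH) but the carbonyl is bonded to -OH, not to a halogen.
(D) contains an acyl chloride (-C(=O)Cl), which satisfies every atom and bond constraint.
So the answer is (D).

D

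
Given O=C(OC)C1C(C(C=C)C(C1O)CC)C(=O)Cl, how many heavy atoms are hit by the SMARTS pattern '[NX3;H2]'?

The query [NX3;H2] means: aliphatic N with 3 total connections, two of them H — an -NH2 nitrogen (amine or amide).
Check the 17 heavy atoms by environment: 5× C (H1, X4) → no; 1× C (H2, X4) → no; 2× C (H3, X4) → no; 2× C (H0, X3) → no; 2× O (H0, X1) → no; 1× O (H0, X2) → no; 1× Cl (H0, X1) → no; 1× C (H1, X3) → no; 1× C (H2, X3) → no; 1× O (H1, X2) → no.
No environment satisfies the query, so 0 matching atoms.

0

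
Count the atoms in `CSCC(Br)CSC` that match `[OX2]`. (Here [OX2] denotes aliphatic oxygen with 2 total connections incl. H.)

0

The query [OX2] means: aliphatic oxygen with two total connections — ether, hydroxyl, or ester single-bond O.
Check the 8 heavy atoms by environment: 5× C (X4) → no; 1× Br (X1) → no; 2× S (X2) → no.
No environment satisfies the query, so 0 matching atoms.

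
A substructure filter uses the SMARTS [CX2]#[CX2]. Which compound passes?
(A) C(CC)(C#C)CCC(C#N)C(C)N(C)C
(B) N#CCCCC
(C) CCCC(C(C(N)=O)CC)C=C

[CX2]#[CX2] describes a carbon-carbon triple bond (an alkyne).
(A) contains an ethynyl group (-C#CH), which satisfies every atom and bond constraint.
(B) has a nitrile (-C#N) but the triple bond is C#N, not C#C.
(C) has a vinyl group (-CH=CH2) but the C=C is a double bond; both carbons are CX3, not CX2.
So the answer is (A).

A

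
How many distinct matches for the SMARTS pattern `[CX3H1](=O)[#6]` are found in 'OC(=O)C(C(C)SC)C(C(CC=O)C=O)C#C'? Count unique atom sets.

2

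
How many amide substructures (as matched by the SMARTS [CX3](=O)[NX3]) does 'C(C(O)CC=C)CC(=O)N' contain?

[CX3](=O)[NX3] is the SMARTS for an amide: a carbonyl carbon bonded to a trivalent nitrogen.
Exactly one fragment in the molecule meets all constraints, giving 1 match.

1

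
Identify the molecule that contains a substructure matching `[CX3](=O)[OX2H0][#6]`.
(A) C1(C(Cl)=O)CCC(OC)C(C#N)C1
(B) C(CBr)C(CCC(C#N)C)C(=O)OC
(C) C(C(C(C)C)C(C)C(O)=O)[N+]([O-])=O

[CX3](=O)[OX2H0][#6] describes a carbonyl carbon bonded to an oxygen that is itself bonded to carbon (no H on that O) (an ester).
(A) has a methoxy ether (-OCH3) but the ether oxygen is not adjacent to a C=O carbon.
(B) contains a methyl-ester group (-C(=O)OCH3), which satisfies every atom and bond constraint.
(C) has a carboxylic acid group (-C(=O)OH) but the singly-bonded O carries H (OX2H1, not H0).
So the answer is (B).

B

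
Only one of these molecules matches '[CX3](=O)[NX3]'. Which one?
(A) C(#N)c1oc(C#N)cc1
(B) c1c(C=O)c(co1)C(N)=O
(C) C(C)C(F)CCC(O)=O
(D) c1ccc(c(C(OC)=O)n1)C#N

[CX3](=O)[NX3] describes a carbonyl carbon bonded to a trivalent nitrogen (an amide).
(A) has a nitrile (-C#N) but the nitrile N is NX1 (triple-bonded), not NX3.
(B) contains a primary amide (-C(=O)NH2), which satisfies every atom and bond constraint.
(C) has a carboxylic acid group (-C(=O)OH) but the carbonyl is bonded to O, not to an NX3 nitrogen.
(D) has a methyl-ester group (-C(=O)OCH3) but the carbonyl is bonded to O, not to an NX3 nitrogen.
So the answer is (B).

B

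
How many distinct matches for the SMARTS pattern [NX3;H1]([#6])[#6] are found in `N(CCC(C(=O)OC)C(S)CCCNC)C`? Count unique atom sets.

2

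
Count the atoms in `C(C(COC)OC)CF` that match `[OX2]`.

2

The query [OX2] means: aliphatic oxygen with two total connections — ether, hydroxyl, or ester single-bond O.
Check the 9 heavy atoms by environment: 6× C (X4) → no; 1× F (X1) → no; 2× O (X2) → match.
That gives 2 matching atoms.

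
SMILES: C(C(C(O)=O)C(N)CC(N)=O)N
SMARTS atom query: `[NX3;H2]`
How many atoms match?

The query [NX3;H2] means: aliphatic N with 3 total connections, two of them H — an -NH2 nitrogen (amine or amide).
Check the 12 heavy atoms by environment: 2× C (H2, X4) → no; 2× C (H1, X4) → no; 2× C (H0, X3) → no; 2× O (H0, X1) → no; 3× N (H2, X3) → match; 1× O (H1, X2) → no.
That gives 3 matching atoms.

3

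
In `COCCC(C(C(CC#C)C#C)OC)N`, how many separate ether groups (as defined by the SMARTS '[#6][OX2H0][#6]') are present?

2

[#6][OX2H0][#6] is the SMARTS for an ether: an aliphatic oxygen bridging two carbons with no H on the oxygen.
The molecule carries 2 separate instances of a methoxy ether (-OCH3) meeting every constraint; each maps to a distinct set of atoms, giving 2 matches.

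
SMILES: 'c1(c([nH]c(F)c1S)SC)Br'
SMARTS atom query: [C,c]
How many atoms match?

5

The query [C,c] means: comma = OR; matches aliphatic or aromatic carbon — same as #6.
Check the 10 heavy atoms by environment: 1× n (aromatic) → no; 4× c (aromatic) → match; 1× Br → no; 1× F → no; 2× S → no; 1× C → match.
Summing the matching environments: 4 + 1 = 5 matching atoms.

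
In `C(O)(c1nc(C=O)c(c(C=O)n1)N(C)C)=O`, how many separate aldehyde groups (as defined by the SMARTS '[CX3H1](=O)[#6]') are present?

2

[CX3H1](=O)[#6] is the SMARTS for an aldehyde: an sp2 carbon with one H, double-bonded to O and single-bonded to carbon.
The molecule carries 2 separate instances of an aldehyde (-CHO) meeting every constraint; each maps to a distinct set of atoms, giving 2 matches.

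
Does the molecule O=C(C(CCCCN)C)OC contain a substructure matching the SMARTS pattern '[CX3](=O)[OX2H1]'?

No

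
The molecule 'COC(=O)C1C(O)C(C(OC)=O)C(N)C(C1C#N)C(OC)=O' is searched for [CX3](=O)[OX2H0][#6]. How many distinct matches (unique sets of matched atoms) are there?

3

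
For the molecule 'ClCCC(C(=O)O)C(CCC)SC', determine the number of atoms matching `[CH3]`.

The query [CH3] means: aliphatic carbon with exactly three hydrogens.
Check the 13 heavy atoms by environment: 2× C (H3) → match; 4× C (H2) → no; 2× C (H1) → no; 1× C (H0) → no; 1× O (H0) → no; 1× O (H1) → no; 1× Cl (H0) → no; 1× S (H0) → no.
That gives 2 matching atoms.

2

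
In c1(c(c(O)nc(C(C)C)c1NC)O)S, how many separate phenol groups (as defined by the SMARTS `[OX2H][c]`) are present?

2

[OX2H][c] is the SMARTS for a phenol: a hydroxyl oxygen attached to an aromatic carbon.
The molecule carries 2 separate instances of a hydroxyl group (-OH) meeting every constraint; each maps to a distinct set of atoms, giving 2 matches.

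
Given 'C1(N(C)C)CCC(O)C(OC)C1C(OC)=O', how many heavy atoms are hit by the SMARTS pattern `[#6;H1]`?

4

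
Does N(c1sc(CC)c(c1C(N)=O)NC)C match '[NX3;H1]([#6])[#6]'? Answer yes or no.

The pattern [NX3;H1]([#6])[#6] describes a trivalent nitrogen with one H, bonded to two carbons — a secondary amine.
The molecule carries an N-methylamino group (-NHCH3), whose atoms satisfy every constraint of the query, so the pattern matches.

Yes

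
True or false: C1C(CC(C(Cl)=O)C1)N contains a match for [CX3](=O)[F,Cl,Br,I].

The pattern [CX3](=O)[F,Cl,Br,I] describes a carbonyl carbon bonded to a halogen — an acyl halide.
The molecule carries an acyl chloride (-C(=O)Cl), whose atoms satisfy every constraint of the query, so the pattern matches.

True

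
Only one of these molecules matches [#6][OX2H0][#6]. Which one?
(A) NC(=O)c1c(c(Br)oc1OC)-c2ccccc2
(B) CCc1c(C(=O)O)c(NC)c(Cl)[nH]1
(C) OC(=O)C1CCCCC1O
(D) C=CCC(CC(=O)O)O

A

[#6][OX2H0][#6] describes an aliphatic oxygen bridging two carbons with no H on the oxygen (an ether).
(A) contains a methoxy ether (-OCH3), which satisfies every atom and bond constraint.
(B) has a carboxylic acid group (-C(=O)OH) but the -OH oxygen has H1; the =O is OX1, not OX2.
(C) has a carboxylic acid group (-C(=O)OH) but the -OH oxygen has H1; the =O is OX1, not OX2.
(D) has a carboxylic acid group (-C(=O)OH) but the -OH oxygen has H1; the =O is OX1, not OX2.
So the answer is (A).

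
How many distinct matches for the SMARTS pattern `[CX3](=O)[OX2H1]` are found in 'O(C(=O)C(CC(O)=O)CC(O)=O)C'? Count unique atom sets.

[CX3](=O)[OX2H1] is the SMARTS for a carboxylic acid: an sp2 carbon double-bonded to O and single-bonded to an -OH oxygen.
The molecule carries 2 separate instances of a carboxylic acid group (-C(=O)OH) meeting every constraint; each maps to a distinct set of atoms, giving 2 matches.

2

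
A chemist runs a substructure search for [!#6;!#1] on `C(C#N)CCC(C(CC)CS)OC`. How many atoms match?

3

The query [!#6;!#1] means: not carbon and not hydrogen — any heteroatom.
Check the 13 heavy atoms by environment: 10× C → no; 1× O → match; 1× S → match; 1× N → match.
Summing the matching environments: 1 + 1 + 1 = 3 matching atoms.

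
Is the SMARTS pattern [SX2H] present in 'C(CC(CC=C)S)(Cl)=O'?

Yes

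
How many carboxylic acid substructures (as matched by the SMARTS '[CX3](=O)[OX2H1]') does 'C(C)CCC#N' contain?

0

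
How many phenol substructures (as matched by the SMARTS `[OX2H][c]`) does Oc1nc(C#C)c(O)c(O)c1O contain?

4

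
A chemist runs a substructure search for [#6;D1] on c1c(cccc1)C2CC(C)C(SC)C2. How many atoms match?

2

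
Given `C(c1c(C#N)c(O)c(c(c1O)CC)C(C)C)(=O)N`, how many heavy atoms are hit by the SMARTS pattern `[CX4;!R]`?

5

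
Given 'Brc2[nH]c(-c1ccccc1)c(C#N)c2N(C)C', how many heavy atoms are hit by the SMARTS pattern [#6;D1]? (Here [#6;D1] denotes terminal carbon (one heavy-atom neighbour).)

2

Check the 17 heavy atoms by environment: 1× n (aromatic, D2) → no; 5× c (aromatic, D3) → no; 1× N (D3) → no; 2× C (D1) → match; 1× Br (D1) → no; 1× C (D2) → no; 1× N (D1) → no; 5× c (aromatic, D2) → no.
That gives 2 matching atoms.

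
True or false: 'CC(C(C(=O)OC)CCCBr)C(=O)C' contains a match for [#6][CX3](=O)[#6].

True

The pattern [#6][CX3](=O)[#6] describes a carbonyl carbon (no H) flanked by two carbons — a ketone.
The molecule carries an acetyl/ketone group (-C(=O)CH3), whose atoms satisfy every constraint of the query, so the pattern matches.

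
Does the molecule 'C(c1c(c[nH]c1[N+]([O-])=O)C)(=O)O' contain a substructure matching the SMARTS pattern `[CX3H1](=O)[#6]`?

The pattern [CX3H1](=O)[#6] describes an sp2 carbon with one H, double-bonded to O and single-bonded to carbon — an aldehyde.
The closest candidate here is a carboxylic acid group (-C(=O)OH), but the carbonyl carbon has H0 and is bonded to O, not H1. No other fragment satisfies the full query, so there is no match.

No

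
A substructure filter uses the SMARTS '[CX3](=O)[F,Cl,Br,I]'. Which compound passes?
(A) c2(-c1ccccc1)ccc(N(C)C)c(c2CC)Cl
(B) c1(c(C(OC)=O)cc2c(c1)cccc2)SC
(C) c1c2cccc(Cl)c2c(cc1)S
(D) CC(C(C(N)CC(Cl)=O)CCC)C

D

[CX3](=O)[F,Cl,Br,I] describes a carbonyl carbon bonded to a halogen (an acyl halide).
(A) has a chloro substituent but the Cl is not on a carbonyl carbon.
(B) has a methyl-ester group (-C(=O)OCH3) but the carbonyl is bonded to -O-C, not to a halogen.
(C) has a chloro substituent but the Cl is not on a carbonyl carbon.
(D) contains an acyl chloride (-C(=O)Cl), which satisfies every atom and bond constraint.
So the answer is (D).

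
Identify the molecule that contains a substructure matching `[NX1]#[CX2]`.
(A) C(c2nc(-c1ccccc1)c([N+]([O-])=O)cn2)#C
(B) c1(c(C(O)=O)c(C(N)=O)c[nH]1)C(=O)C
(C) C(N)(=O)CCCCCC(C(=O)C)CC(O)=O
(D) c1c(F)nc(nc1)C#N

[NX1]#[CX2] describes a nitrogen triple-bonded to a two-connected carbon (a nitrile).
(A) has a nitro group (-[N+](=O)[O-]) but there is no C#N triple bond.
(B) has a primary amide (-C(=O)NH2) but the nitrogen is NX3, not NX1.
(C) has a primary amide (-C(=O)NH2) but the nitrogen is NX3, not NX1.
(D) contains a nitrile (-C#N), which satisfies every atom and bond constraint.
So the answer is (D).

D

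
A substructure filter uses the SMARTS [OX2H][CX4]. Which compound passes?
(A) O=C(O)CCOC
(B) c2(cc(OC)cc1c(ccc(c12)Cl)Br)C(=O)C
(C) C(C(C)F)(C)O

[OX2H][CX4] describes a hydroxyl oxygen bound to an sp3 (X4) carbon (an aliphatic alcohol).
(A) has a methoxy ether (-OCH3) but the oxygen has H0 (ether), not H1.
(B) has a methoxy ether (-OCH3) but the oxygen has H0 (ether), not H1.
(C) contains a hydroxyl group (-OH), which satisfies every atom and bond constraint.
So the answer is (C).

C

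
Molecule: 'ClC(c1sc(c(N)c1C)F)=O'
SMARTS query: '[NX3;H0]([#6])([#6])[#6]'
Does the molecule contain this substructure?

No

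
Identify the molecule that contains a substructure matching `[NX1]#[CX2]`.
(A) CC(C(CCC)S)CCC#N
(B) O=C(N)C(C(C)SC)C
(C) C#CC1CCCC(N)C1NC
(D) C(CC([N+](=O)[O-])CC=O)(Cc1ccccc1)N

[NX1]#[CX2] describes a nitrogen triple-bonded to a two-connected carbon (a nitrile).
(A) contains a nitrile (-C#N), which satisfies every atom and bond constraint.
(B) has a primary amide (-C(=O)NH2) but the nitrogen is NX3, not NX1.
(C) has a primary amino group (-NH2) but the nitrogen is NX3 (three connections), not NX1 triple-bonded.
(D) has a nitro group (-[N+](=O)[O-]) but there is no C#N triple bond.
So the answer is (A).

A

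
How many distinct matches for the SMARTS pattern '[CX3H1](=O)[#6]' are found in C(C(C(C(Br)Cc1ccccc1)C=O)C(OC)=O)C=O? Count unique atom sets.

2

[CX3H1](=O)[#6] is the SMARTS for an aldehyde: an sp2 carbon with one H, double-bonded to O and single-bonded to carbon.
The molecule carries 2 separate instances of an aldehyde (-CHO) meeting every constraint; each maps to a distinct set of atoms, giving 2 matches.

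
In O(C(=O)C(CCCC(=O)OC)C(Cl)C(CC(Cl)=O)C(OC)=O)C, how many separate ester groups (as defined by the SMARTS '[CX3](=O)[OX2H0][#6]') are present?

[CX3](=O)[OX2H0][#6] is the SMARTS for an ester: a carbonyl carbon bonded to an oxygen that is itself bonded to carbon (no H on that O).
The molecule carries 3 separate instances of a methyl-ester group (-C(=O)OCH3) meeting every constraint; each maps to a distinct set of atoms, giving 3 matches.

3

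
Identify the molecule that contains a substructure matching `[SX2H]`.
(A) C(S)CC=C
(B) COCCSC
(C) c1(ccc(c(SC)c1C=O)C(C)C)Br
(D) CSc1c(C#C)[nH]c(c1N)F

[SX2H] describes an aliphatic sulfur with two connections, one being H (a thiol).
(A) contains a thiol (-SH), which satisfies every atom and bond constraint.
(B) has a methylthio ether (-SCH3) but the sulfur has H0 (bonded to two carbons), not H1.
(C) has a methylthio ether (-SCH3) but the sulfur has H0 (bonded to two carbons), not H1.
(D) has a methylthio ether (-SCH3) but the sulfur has H0 (bonded to two carbons), not H1.
So the answer is (A).

A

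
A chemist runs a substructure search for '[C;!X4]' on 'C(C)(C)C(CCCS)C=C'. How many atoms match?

Check the 10 heavy atoms by environment: 7× C (X4) → no; 1× S (X2) → no; 2× C (X3) → match.
That gives 2 matching atoms.

2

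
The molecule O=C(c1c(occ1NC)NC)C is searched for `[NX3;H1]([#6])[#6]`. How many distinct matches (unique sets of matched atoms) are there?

[NX3;H1]([#6])[#6] is the SMARTS for a secondary amine: a trivalent nitrogen with one H, bonded to two carbons.
The molecule carries 2 separate instances of an N-methylamino group (-NHCH3) meeting every constraint; each maps to a distinct set of atoms, giving 2 matches.

2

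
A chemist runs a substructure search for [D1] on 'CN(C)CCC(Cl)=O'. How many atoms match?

4

Check the 8 heavy atoms by environment: 2× C (D2) → no; 1× C (D3) → no; 1× O (D1) → match; 1× Cl (D1) → match; 1× N (D3) → no; 2× C (D1) → match.
Summing the matching environments: 1 + 1 + 2 = 4 matching atoms.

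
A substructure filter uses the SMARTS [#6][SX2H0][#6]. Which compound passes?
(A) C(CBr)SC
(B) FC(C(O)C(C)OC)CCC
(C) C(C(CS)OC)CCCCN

[#6][SX2H0][#6] describes an aliphatic sulfur bridging two carbons with no H on the sulfur (a thioether).
(A) contains a methylthio ether (-SCH3), which satisfies every atom and bond constraint.
(B) has a methoxy ether (-OCH3) but the bridging atom is O, not S.
(C) has a thiol (-SH) but the sulfur has H1, not H0 bridging two carbons.
So the answer is (A).

A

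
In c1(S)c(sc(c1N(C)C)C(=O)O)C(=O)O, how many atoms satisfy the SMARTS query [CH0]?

2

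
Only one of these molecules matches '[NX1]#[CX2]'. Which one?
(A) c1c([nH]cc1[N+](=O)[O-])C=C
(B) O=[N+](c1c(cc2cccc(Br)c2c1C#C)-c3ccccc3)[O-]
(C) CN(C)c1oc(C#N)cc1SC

[NX1]#[CX2] describes a nitrogen triple-bonded to a two-connected carbon (a nitrile).
(A) has a nitro group (-[N+](=O)[O-]) but there is no C#N triple bond.
(B) has a nitro group (-[N+](=O)[O-]) but there is no C#N triple bond.
(C) contains a nitrile (-C#N), which satisfies every atom and bond constraint.
So the answer is (C).

C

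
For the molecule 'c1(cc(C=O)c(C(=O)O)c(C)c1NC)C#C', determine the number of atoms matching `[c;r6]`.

The query [c;r6] means: aromatic carbon that belongs to a six-membered ring.
Check the 16 heavy atoms by environment: 6× c (aromatic, in 6-ring) → match; 6× C (acyclic) → no; 3× O (acyclic) → no; 1× N (acyclic) → no.
That gives 6 matching atoms.

6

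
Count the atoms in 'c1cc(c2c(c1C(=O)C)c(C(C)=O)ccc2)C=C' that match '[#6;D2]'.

6

The query [#6;D2] means: any carbon bonded to exactly two heavy atoms.
Check the 18 heavy atoms by environment: 5× c (aromatic, D3) → no; 5× c (aromatic, D2) → match; 2× C (D3) → no; 2× O (D1) → no; 3× C (D1) → no; 1× C (D2) → match.
Summing the matching environments: 5 + 1 = 6 matching atoms.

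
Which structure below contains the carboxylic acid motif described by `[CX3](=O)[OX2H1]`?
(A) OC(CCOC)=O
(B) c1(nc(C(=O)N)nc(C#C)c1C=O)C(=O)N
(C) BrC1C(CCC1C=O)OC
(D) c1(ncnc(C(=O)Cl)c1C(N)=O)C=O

[CX3](=O)[OX2H1] describes an sp2 carbon double-bonded to O and single-bonded to an -OH oxygen (a carboxylic acid).
(A) contains a carboxylic acid group (-C(=O)OH), which satisfies every atom and bond constraint.
(B) has a primary amide (-C(=O)NH2) but the carbonyl is bonded to N, not to an -OH oxygen.
(C) has an aldehyde (-CHO) but there is no singly-bonded oxygen on the carbonyl carbon.
(D) has an aldehyde (-CHO) but there is no singly-bonded oxygen on the carbonyl carbon.
So the answer is (A).

A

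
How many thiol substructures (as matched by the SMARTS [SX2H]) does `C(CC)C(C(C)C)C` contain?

0

[SX2H] is the SMARTS for a thiol: an aliphatic sulfur with two connections, one being H.
No fragment in the molecule satisfies every constraint, giving 0 matches.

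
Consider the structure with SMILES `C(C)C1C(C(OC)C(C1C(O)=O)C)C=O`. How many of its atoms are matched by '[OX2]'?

The query [OX2] means: aliphatic oxygen with two total connections — ether, hydroxyl, or ester single-bond O.
Check the 15 heavy atoms by environment: 9× C (X4) → no; 2× C (X3) → no; 2× O (X1) → no; 2× O (X2) → match.
That gives 2 matching atoms.

2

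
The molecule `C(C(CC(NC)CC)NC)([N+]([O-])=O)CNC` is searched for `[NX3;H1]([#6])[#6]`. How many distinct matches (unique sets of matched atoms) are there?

[NX3;H1]([#6])[#6] is the SMARTS for a secondary amine: a trivalent nitrogen with one H, bonded to two carbons.
The molecule carries 3 separate instances of an N-methylamino group (-NHCH3) meeting every constraint; each maps to a distinct set of atoms, giving 3 matches.

3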